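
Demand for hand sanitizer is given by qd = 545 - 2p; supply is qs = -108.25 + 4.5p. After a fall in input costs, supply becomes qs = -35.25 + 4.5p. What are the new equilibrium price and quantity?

Original equilibrium: p* = 100.5, q* = 344.
New equilibrium: 545 - 2p = -35.25 + 4.5p, so 580.25 = 6.5p and p' = 2321/26; q' = 545 − 2(2321/26) = 4764/13.

p' = 2321/26, q' = 4764/13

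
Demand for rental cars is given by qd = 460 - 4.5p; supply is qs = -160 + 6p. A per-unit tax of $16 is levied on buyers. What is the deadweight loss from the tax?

Deadweight loss = 2304/7

Pre-tax equilibrium: p* = 1240/21, q* = 1360/7.
Tax on buyers shifts demand to qd = 460 − 4.5(p + 16) = 388 - 4.5p.
388 - 4.5p = -160 + 6p gives seller price ps = 1096/21; buyers pay pb = 1096/21 + 16 = 1432/21.
New quantity: q = 460 − 4.5(1432/21) = 1072/7.
DWL = ½ × 16 × (1360/7 − 1072/7) = 2304/7.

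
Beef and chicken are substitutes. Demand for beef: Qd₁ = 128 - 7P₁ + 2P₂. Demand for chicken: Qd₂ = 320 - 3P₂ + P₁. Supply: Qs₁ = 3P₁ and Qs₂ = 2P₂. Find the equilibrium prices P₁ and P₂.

P₁ = 80/3, P₂ = 208/3

Market 1: 128 - 7P₁ + 2P₂ = 3P₁ → 10P₁ - 2P₂ = 128.
Market 2: 5P₂ - P₁ = 320.
Eliminating P₂: 5×(1) + 2×(2) gives 48P₁ = 1280, so P₁ = 80/3.
Back-substitute into (2): P₂ = (320 + 1×80/3) / 5 = 208/3.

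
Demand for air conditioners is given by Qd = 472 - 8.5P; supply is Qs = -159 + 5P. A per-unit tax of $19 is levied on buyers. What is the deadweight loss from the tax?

Pre-tax equilibrium: P* = 1262/27, Q* = 2017/27.
Tax on buyers shifts demand to Qd = 472 − 8.5(P + 19) = 310.5 - 8.5P.
310.5 - 8.5P = -159 + 5P gives seller price Ps = 313/9; buyers pay Pb = 313/9 + 19 = 484/9.
New quantity: Q = 472 − 8.5(484/9) = 134/9.
DWL = ½ × 19 × (2017/27 − 134/9) = 30685/54.

Deadweight loss = 30685/54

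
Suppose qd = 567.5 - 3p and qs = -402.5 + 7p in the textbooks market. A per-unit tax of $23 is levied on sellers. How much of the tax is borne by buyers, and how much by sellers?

Buyers bear $16.1, sellers bear $6.9

Pre-tax equilibrium: p* = 97, q* = 276.5.
Tax on sellers shifts supply to qs = -402.5 + 7(p − 23) = -563.5 + 7p.
567.5 - 3p = -563.5 + 7p gives buyer price pb = 113.1; sellers receive ps = 113.1 − 23 = 90.1.
New quantity: q = 567.5 − 3(113.1) = 228.2.
Buyer burden = 113.1 − 97 = 16.1; seller burden = 97 − 90.1 = 6.9.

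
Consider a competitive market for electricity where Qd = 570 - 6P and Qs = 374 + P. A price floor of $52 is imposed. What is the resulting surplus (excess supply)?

Equilibrium price would be P* = 28, so the floor at 52 binds.
At P = 52: Qd = 258, Qs = 426.
Surplus = 426 − 258 = 168.

Surplus = 168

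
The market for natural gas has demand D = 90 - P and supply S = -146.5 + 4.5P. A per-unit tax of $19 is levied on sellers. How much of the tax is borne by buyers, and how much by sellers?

Pre-tax equilibrium: P* = 43, Q* = 47.
Tax on sellers shifts supply to S = -146.5 + 4.5(P − 19) = -232 + 4.5P.
90 - P = -232 + 4.5P gives buyer price Pb = 644/11; sellers receive Ps = 644/11 − 19 = 435/11.
New quantity: Q = 90 − 1(644/11) = 346/11.
Buyer burden = 644/11 − 43 = 171/11; seller burden = 43 − 435/11 = 38/11.

Buyers bear 171/11, sellers bear 38/11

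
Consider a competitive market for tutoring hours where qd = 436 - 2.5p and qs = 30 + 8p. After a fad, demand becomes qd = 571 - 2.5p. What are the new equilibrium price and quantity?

Original equilibrium: p* = 116/3, q* = 1018/3.
New equilibrium: 571 - 2.5p = 30 + 8p, so 541 = 10.5p and p' = 1082/21; q' = 571 − 2.5(1082/21) = 9286/21.

p' = 1082/21, q' = 9286/21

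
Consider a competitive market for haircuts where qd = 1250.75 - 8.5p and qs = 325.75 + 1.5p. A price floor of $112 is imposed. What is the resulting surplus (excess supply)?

Equilibrium price would be p* = 92.5, so the floor at 112 binds.
At p = 112: qd = 298.75, qs = 493.75.
Surplus = 493.75 − 298.75 = 195.

Surplus = 195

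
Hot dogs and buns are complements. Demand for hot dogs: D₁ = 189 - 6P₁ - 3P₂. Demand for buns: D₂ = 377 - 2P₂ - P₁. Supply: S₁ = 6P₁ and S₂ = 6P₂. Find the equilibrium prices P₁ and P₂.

P₁ = 127/31, P₂ = 1445/31

Market 1: 189 - 6P₁ - 3P₂ = 6P₁ → 12P₁ + 3P₂ = 189.
Market 2: 8P₂ + P₁ = 377.
Eliminating P₂: 8×(1) − 3×(2) gives 93P₁ = 381, so P₁ = 127/31.
Back-substitute into (2): P₂ = (377 − 1×127/31) / 8 = 1445/31.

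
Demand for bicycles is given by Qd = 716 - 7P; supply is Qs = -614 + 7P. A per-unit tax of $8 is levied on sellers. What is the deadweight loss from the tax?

Pre-tax equilibrium: P* = 95, Q* = 51.
Tax on sellers shifts supply to Qs = -614 + 7(P − 8) = -670 + 7P.
716 - 7P = -670 + 7P gives buyer price Pb = 99; sellers receive Ps = 99 − 8 = 91.
New quantity: Q = 716 − 7(99) = 23.
DWL = ½ × 8 × (51 − 23) = 112.

Deadweight loss = 112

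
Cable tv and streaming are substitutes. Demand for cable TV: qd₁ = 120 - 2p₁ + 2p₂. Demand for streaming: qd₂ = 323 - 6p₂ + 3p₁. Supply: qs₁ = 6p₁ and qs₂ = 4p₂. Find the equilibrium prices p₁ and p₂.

p₁ = 923/37, p₂ = 1472/37

Market 1: 120 - 2p₁ + 2p₂ = 6p₁ → 8p₁ - 2p₂ = 120.
Market 2: 10p₂ - 3p₁ = 323.
Eliminating p₂: 10×(1) + 2×(2) gives 74p₁ = 1846, so p₁ = 923/37.
Back-substitute into (2): p₂ = (323 + 3×923/37) / 10 = 1472/37.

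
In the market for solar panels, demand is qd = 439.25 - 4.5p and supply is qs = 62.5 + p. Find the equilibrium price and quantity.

Set qd = qs: 439.25 - 4.5p = 62.5 + p.
376.75 = 5.5p, so p* = 68.5.
q* = 439.25 − 4.5(68.5) = 131.

p* = 68.5, q* = 131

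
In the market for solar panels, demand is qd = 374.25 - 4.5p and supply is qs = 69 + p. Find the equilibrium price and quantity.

p* = 55.5, q* = 124.5

Set qd = qs: 374.25 - 4.5p = 69 + p.
305.25 = 5.5p, so p* = 55.5.
q* = 374.25 − 4.5(55.5) = 124.5.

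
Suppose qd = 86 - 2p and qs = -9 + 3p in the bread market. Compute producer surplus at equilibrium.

Equilibrium: 86 - 2p = -9 + 3p gives p* = 19, q* = 48.
Supply starts at p = 3 (where qs = 0).
PS = ½(19 − 3)(48) = 384.

Producer surplus = 384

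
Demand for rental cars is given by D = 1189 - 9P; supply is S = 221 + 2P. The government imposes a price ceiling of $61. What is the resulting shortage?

Equilibrium price would be P* = 88, so the ceiling at 61 binds.
At P = 61: D = 1189 − 9(61) = 640, S = 221 + 2(61) = 343.
Shortage = 640 − 343 = 297.

Shortage = 297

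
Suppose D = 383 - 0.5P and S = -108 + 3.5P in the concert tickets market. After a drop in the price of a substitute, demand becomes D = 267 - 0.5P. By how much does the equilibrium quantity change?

Original equilibrium: P* = 122.75, Q* = 321.625.
New equilibrium: 267 - 0.5P = -108 + 3.5P, so 375 = 4P and P' = 93.75; Q' = 267 − 0.5(93.75) = 220.125.
Change in quantity: 220.125 − 321.625 = -101.5.

ΔQ = -101.5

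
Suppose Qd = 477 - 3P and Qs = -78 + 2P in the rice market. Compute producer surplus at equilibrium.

Equilibrium: 477 - 3P = -78 + 2P gives P* = 111, Q* = 144.
Supply starts at P = 39 (where Qs = 0).
PS = ½(111 − 39)(144) = 5184.

Producer surplus = 5184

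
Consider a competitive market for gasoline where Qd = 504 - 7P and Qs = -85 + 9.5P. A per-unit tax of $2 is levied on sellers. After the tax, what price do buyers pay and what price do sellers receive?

Buyers pay 1216/33, sellers receive 1150/33

Pre-tax equilibrium: P* = 1178/33, Q* = 8386/33.
Tax on sellers shifts supply to Qs = -85 + 9.5(P − 2) = -104 + 9.5P.
504 - 7P = -104 + 9.5P gives buyer price Pb = 1216/33; sellers receive Ps = 1216/33 − 2 = 1150/33.
New quantity: Q = 504 − 7(1216/33) = 8120/33.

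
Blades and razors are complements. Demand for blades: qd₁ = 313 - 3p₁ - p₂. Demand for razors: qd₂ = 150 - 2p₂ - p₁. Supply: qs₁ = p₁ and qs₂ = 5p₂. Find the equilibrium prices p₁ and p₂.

Market 1: 313 - 3p₁ - p₂ = p₁ → 4p₁ + p₂ = 313.
Market 2: 7p₂ + p₁ = 150.
Eliminating p₂: 7×(1) − 1×(2) gives 27p₁ = 2041, so p₁ = 2041/27.
Back-substitute into (2): p₂ = (150 − 1×2041/27) / 7 = 287/27.

p₁ = 2041/27, p₂ = 287/27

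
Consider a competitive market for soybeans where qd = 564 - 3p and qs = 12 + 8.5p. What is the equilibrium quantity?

Set qd = qs: 564 - 3p = 12 + 8.5p.
552 = 11.5p, so p* = 48.
q* = 564 − 3(48) = 420.

q* = 420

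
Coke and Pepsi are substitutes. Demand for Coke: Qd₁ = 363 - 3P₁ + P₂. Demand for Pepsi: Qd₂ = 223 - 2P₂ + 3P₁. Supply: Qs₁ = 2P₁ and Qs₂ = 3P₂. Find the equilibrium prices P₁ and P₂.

P₁ = 1019/11, P₂ = 1102/11

Market 1: 363 - 3P₁ + P₂ = 2P₁ → 5P₁ - P₂ = 363.
Market 2: 5P₂ - 3P₁ = 223.
Eliminating P₂: 5×(1) + 1×(2) gives 22P₁ = 2038, so P₁ = 1019/11.
Back-substitute into (2): P₂ = (223 + 3×1019/11) / 5 = 1102/11.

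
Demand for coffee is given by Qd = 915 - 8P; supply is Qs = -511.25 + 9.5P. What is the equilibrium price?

Set Qd = Qs: 915 - 8P = -511.25 + 9.5P.
1426.25 = 17.5P, so P* = 81.5.
Q* = 915 − 8(81.5) = 263.

P* = 81.5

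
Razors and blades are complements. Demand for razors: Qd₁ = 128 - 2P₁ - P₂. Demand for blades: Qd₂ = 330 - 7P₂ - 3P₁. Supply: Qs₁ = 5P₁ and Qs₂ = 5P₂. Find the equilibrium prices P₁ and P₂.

P₁ = 134/9, P₂ = 214/9

Market 1: 128 - 2P₁ - P₂ = 5P₁ → 7P₁ + P₂ = 128.
Market 2: 12P₂ + 3P₁ = 330.
Eliminating P₂: 12×(1) − 1×(2) gives 81P₁ = 1206, so P₁ = 134/9.
Back-substitute into (2): P₂ = (330 − 3×134/9) / 12 = 214/9.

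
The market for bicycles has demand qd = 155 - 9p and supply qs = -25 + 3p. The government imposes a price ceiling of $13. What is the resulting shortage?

Equilibrium price would be p* = 15, so the ceiling at 13 binds.
At p = 13: qd = 155 − 9(13) = 38, qs = -25 + 3(13) = 14.
Shortage = 38 − 14 = 24.

Shortage = 24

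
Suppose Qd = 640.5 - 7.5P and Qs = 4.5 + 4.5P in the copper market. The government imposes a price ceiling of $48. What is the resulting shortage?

Equilibrium price would be P* = 53, so the ceiling at 48 binds.
At P = 48: Qd = 640.5 − 7.5(48) = 280.5, Qs = 4.5 + 4.5(48) = 220.5.
Shortage = 280.5 − 220.5 = 60.

Shortage = 60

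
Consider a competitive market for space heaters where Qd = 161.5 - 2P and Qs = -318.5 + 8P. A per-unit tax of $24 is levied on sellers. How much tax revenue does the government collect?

Pre-tax equilibrium: P* = 48, Q* = 65.5.
Tax on sellers shifts supply to Qs = -318.5 + 8(P − 24) = -510.5 + 8P.
161.5 - 2P = -510.5 + 8P gives buyer price Pb = 67.2; sellers receive Ps = 67.2 − 24 = 43.2.
New quantity: Q = 161.5 − 2(67.2) = 27.1.
Revenue = 24 × 27.1 = 650.4.

Tax revenue = 650.4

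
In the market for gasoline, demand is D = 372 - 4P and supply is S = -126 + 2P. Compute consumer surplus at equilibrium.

Equilibrium: 372 - 4P = -126 + 2P gives P* = 83, Q* = 40.
Demand choke price (D = 0): P = 93.
CS = ½(93 − 83)(40) = 200.

Consumer surplus = 200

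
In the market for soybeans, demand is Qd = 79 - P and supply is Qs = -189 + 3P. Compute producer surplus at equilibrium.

Equilibrium: 79 - P = -189 + 3P gives P* = 67, Q* = 12.
Supply starts at P = 63 (where Qs = 0).
PS = ½(67 − 63)(12) = 24.

Producer surplus = 24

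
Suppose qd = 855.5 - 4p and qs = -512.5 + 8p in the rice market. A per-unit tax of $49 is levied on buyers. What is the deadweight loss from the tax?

Pre-tax equilibrium: p* = 114, q* = 399.5.
Tax on buyers shifts demand to qd = 855.5 − 4(p + 49) = 659.5 - 4p.
659.5 - 4p = -512.5 + 8p gives seller price ps = 293/3; buyers pay pb = 293/3 + 49 = 440/3.
New quantity: q = 855.5 − 4(440/3) = 1613/6.
DWL = ½ × 49 × (399.5 − 1613/6) = 9604/3.

Deadweight loss = 9604/3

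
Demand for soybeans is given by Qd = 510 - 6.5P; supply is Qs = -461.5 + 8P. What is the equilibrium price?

Set Qd = Qs: 510 - 6.5P = -461.5 + 8P.
971.5 = 14.5P, so P* = 67.
Q* = 510 − 6.5(67) = 74.5.

P* = 67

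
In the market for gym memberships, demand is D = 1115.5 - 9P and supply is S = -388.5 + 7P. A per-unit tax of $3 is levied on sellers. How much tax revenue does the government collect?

Pre-tax equilibrium: P* = 94, Q* = 269.5.
Tax on sellers shifts supply to S = -388.5 + 7(P − 3) = -409.5 + 7P.
1115.5 - 9P = -409.5 + 7P gives buyer price Pb = 95.3125; sellers receive Ps = 95.3125 − 3 = 92.3125.
New quantity: Q = 1115.5 − 9(95.3125) = 257.6875.
Revenue = 3 × 257.6875 = 773.0625.

Tax revenue = 773.0625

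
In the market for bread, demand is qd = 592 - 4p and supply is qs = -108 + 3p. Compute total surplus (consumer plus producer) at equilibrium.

Total surplus = 10752

Equilibrium: 592 - 4p = -108 + 3p gives p* = 100, q* = 192.
Demand choke price: p = 148; supply starts at p = 36.
CS = ½(148 − 100)(192) = 4608; PS = ½(100 − 36)(192) = 6144.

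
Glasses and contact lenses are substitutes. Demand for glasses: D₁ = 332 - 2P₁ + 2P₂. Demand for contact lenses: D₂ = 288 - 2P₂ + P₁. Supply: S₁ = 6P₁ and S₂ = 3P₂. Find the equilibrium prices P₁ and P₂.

Market 1: 332 - 2P₁ + 2P₂ = 6P₁ → 8P₁ - 2P₂ = 332.
Market 2: 5P₂ - P₁ = 288.
Eliminating P₂: 5×(1) + 2×(2) gives 38P₁ = 2236, so P₁ = 1118/19.
Back-substitute into (2): P₂ = (288 + 1×1118/19) / 5 = 1318/19.

P₁ = 1118/19, P₂ = 1318/19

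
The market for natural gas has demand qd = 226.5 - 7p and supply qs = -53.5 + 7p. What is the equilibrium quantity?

q* = 86.5

Set qd = qs: 226.5 - 7p = -53.5 + 7p.
280 = 14p, so p* = 20.
q* = 226.5 − 7(20) = 86.5.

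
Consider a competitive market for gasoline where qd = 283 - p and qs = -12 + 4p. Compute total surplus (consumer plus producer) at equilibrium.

Equilibrium: 283 - p = -12 + 4p gives p* = 59, q* = 224.
Demand choke price: p = 283; supply starts at p = 3.
CS = ½(283 − 59)(224) = 25088; PS = ½(59 − 3)(224) = 6272.

Total surplus = 31360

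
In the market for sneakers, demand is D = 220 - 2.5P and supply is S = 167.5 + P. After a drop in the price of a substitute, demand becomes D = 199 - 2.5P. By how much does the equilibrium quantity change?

ΔQ = -6

Original equilibrium: P* = 15, Q* = 182.5.
New equilibrium: 199 - 2.5P = 167.5 + P, so 31.5 = 3.5P and P' = 9; Q' = 199 − 2.5(9) = 176.5.
Change in quantity: 176.5 − 182.5 = -6.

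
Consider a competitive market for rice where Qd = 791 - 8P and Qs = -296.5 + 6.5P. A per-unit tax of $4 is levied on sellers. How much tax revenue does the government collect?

Tax revenue = 20492/29

Pre-tax equilibrium: P* = 75, Q* = 191.
Tax on sellers shifts supply to Qs = -296.5 + 6.5(P − 4) = -322.5 + 6.5P.
791 - 8P = -322.5 + 6.5P gives buyer price Pb = 2227/29; sellers receive Ps = 2227/29 − 4 = 2111/29.
New quantity: Q = 791 − 8(2227/29) = 5123/29.
Revenue = 4 × 5123/29 = 20492/29.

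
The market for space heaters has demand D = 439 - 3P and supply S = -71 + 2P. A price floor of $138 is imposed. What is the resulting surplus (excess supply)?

Surplus = 180

Equilibrium price would be P* = 102, so the floor at 138 binds.
At P = 138: D = 25, S = 205.
Surplus = 205 − 25 = 180.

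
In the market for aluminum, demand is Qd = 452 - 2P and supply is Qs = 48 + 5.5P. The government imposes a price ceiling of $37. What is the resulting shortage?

Equilibrium price would be P* = 808/15, so the ceiling at 37 binds.
At P = 37: Qd = 452 − 2(37) = 378, Qs = 48 + 5.5(37) = 251.5.
Shortage = 378 − 251.5 = 126.5.

Shortage = 126.5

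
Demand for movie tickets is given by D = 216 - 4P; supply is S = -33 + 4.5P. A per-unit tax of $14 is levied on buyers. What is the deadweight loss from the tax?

Pre-tax equilibrium: P* = 498/17, Q* = 1680/17.
Tax on buyers shifts demand to D = 216 − 4(P + 14) = 160 - 4P.
160 - 4P = -33 + 4.5P gives seller price Ps = 386/17; buyers pay Pb = 386/17 + 14 = 624/17.
New quantity: Q = 216 − 4(624/17) = 1176/17.
DWL = ½ × 14 × (1680/17 − 1176/17) = 3528/17.

Deadweight loss = 3528/17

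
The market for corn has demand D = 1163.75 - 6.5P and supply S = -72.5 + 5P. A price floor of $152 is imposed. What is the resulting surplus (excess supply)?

Surplus = 511.75

Equilibrium price would be P* = 107.5, so the floor at 152 binds.
At P = 152: D = 175.75, S = 687.5.
Surplus = 687.5 − 175.75 = 511.75.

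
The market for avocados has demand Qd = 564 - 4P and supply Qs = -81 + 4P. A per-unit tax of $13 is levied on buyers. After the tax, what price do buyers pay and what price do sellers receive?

Buyers pay $87.125, sellers receive $74.125

Pre-tax equilibrium: P* = 80.625, Q* = 241.5.
Tax on buyers shifts demand to Qd = 564 − 4(P + 13) = 512 - 4P.
512 - 4P = -81 + 4P gives seller price Ps = 74.125; buyers pay Pb = 74.125 + 13 = 87.125.
New quantity: Q = 564 − 4(87.125) = 215.5.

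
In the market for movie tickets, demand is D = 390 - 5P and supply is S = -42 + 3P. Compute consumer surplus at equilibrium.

Equilibrium: 390 - 5P = -42 + 3P gives P* = 54, Q* = 120.
Demand choke price (D = 0): P = 78.
CS = ½(78 − 54)(120) = 1440.

Consumer surplus = 1440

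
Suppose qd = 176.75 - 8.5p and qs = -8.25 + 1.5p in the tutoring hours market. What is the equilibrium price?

p* = 18.5

Set qd = qs: 176.75 - 8.5p = -8.25 + 1.5p.
185 = 10p, so p* = 18.5.
q* = 176.75 − 8.5(18.5) = 19.5.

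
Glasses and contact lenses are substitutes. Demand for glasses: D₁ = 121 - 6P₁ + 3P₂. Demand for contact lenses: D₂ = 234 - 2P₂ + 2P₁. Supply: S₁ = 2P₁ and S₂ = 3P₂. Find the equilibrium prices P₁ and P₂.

P₁ = 1307/34, P₂ = 1057/17

Market 1: 121 - 6P₁ + 3P₂ = 2P₁ → 8P₁ - 3P₂ = 121.
Market 2: 5P₂ - 2P₁ = 234.
Eliminating P₂: 5×(1) + 3×(2) gives 34P₁ = 1307, so P₁ = 1307/34.
Back-substitute into (2): P₂ = (234 + 2×1307/34) / 5 = 1057/17.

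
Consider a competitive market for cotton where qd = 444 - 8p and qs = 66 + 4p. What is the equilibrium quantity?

Set qd = qs: 444 - 8p = 66 + 4p.
378 = 12p, so p* = 31.5.
q* = 444 − 8(31.5) = 192.

q* = 192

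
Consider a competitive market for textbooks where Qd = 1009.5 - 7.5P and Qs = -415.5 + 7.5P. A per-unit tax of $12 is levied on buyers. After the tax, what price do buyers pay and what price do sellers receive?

Buyers pay $101, sellers receive $89

Pre-tax equilibrium: P* = 95, Q* = 297.
Tax on buyers shifts demand to Qd = 1009.5 − 7.5(P + 12) = 919.5 - 7.5P.
919.5 - 7.5P = -415.5 + 7.5P gives seller price Ps = 89; buyers pay Pb = 89 + 12 = 101.
New quantity: Q = 1009.5 − 7.5(101) = 252.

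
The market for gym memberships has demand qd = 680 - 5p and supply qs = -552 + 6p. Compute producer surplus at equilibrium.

Equilibrium: 680 - 5p = -552 + 6p gives p* = 112, q* = 120.
Supply starts at p = 92 (where qs = 0).
PS = ½(112 − 92)(120) = 1200.

Producer surplus = 1200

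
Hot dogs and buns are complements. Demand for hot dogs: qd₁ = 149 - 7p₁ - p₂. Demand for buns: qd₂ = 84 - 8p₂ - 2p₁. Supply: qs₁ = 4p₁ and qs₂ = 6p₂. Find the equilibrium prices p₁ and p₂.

p₁ = 1001/76, p₂ = 313/76

Market 1: 149 - 7p₁ - p₂ = 4p₁ → 11p₁ + p₂ = 149.
Market 2: 14p₂ + 2p₁ = 84.
Eliminating p₂: 14×(1) − 1×(2) gives 152p₁ = 2002, so p₁ = 1001/76.
Back-substitute into (2): p₂ = (84 − 2×1001/76) / 14 = 313/76.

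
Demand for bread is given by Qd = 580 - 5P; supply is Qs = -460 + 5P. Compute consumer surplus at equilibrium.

Consumer surplus = 360

Equilibrium: 580 - 5P = -460 + 5P gives P* = 104, Q* = 60.
Demand choke price (Qd = 0): P = 116.
CS = ½(116 − 104)(60) = 360.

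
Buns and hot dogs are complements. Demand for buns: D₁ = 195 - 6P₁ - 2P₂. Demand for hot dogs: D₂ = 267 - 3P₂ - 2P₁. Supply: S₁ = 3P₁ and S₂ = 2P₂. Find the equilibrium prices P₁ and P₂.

P₁ = 441/41, P₂ = 2013/41

Market 1: 195 - 6P₁ - 2P₂ = 3P₁ → 9P₁ + 2P₂ = 195.
Market 2: 5P₂ + 2P₁ = 267.
Eliminating P₂: 5×(1) − 2×(2) gives 41P₁ = 441, so P₁ = 441/41.
Back-substitute into (2): P₂ = (267 − 2×441/41) / 5 = 2013/41.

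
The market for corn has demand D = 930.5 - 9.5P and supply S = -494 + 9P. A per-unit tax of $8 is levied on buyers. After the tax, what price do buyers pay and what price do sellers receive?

Buyers pay 2993/37, sellers receive 2697/37

Pre-tax equilibrium: P* = 77, Q* = 199.
Tax on buyers shifts demand to D = 930.5 − 9.5(P + 8) = 854.5 - 9.5P.
854.5 - 9.5P = -494 + 9P gives seller price Ps = 2697/37; buyers pay Pb = 2697/37 + 8 = 2993/37.
New quantity: Q = 930.5 − 9.5(2993/37) = 5995/37.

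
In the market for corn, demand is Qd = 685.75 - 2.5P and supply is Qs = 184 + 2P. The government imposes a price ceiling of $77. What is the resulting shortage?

Shortage = 155.25

Equilibrium price would be P* = 111.5, so the ceiling at 77 binds.
At P = 77: Qd = 685.75 − 2.5(77) = 493.25, Qs = 184 + 2(77) = 338.
Shortage = 493.25 − 338 = 155.25.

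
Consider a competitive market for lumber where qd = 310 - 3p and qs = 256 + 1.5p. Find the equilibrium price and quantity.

p* = 12, q* = 274

Set qd = qs: 310 - 3p = 256 + 1.5p.
54 = 4.5p, so p* = 12.
q* = 310 − 3(12) = 274.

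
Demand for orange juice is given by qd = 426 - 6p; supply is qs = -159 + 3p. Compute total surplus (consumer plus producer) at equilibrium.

Total surplus = 324

Equilibrium: 426 - 6p = -159 + 3p gives p* = 65, q* = 36.
Demand choke price: p = 71; supply starts at p = 53.
CS = ½(71 − 65)(36) = 108; PS = ½(65 − 53)(36) = 216.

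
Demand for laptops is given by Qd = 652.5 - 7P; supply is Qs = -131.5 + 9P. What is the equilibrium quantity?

Set Qd = Qs: 652.5 - 7P = -131.5 + 9P.
784 = 16P, so P* = 49.
Q* = 652.5 − 7(49) = 309.5.

Q* = 309.5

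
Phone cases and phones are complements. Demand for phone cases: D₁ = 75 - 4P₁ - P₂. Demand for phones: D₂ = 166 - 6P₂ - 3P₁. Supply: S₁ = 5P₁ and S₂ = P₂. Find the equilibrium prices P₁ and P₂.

Market 1: 75 - 4P₁ - P₂ = 5P₁ → 9P₁ + P₂ = 75.
Market 2: 7P₂ + 3P₁ = 166.
Eliminating P₂: 7×(1) − 1×(2) gives 60P₁ = 359, so P₁ = 359/60.
Back-substitute into (2): P₂ = (166 − 3×359/60) / 7 = 21.15.

P₁ = 359/60, P₂ = 21.15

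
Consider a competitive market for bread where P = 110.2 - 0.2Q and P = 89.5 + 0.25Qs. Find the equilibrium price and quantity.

P* = 101, Q* = 46

Set the two price expressions equal: 110.2 - 0.2Q = 89.5 + 0.25Q.
20.7 = 0.45Q, so Q* = 46.
P* = 110.2 − (0.2)(46) = 101.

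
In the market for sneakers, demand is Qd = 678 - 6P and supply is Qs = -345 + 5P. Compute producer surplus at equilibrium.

Producer surplus = 1440

Equilibrium: 678 - 6P = -345 + 5P gives P* = 93, Q* = 120.
Supply starts at P = 69 (where Qs = 0).
PS = ½(93 − 69)(120) = 1440.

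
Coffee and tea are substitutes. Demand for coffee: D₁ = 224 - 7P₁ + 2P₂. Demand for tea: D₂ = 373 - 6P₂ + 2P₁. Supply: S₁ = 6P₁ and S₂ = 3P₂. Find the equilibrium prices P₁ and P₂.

Market 1: 224 - 7P₁ + 2P₂ = 6P₁ → 13P₁ - 2P₂ = 224.
Market 2: 9P₂ - 2P₁ = 373.
Eliminating P₂: 9×(1) + 2×(2) gives 113P₁ = 2762, so P₁ = 2762/113.
Back-substitute into (2): P₂ = (373 + 2×2762/113) / 9 = 5297/113.

P₁ = 2762/113, P₂ = 5297/113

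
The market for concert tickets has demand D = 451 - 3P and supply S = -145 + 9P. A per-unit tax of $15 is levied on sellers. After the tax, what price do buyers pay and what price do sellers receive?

Pre-tax equilibrium: P* = 149/3, Q* = 302.
Tax on sellers shifts supply to S = -145 + 9(P − 15) = -280 + 9P.
451 - 3P = -280 + 9P gives buyer price Pb = 731/12; sellers receive Ps = 731/12 − 15 = 551/12.
New quantity: Q = 451 − 3(731/12) = 268.25.

Buyers pay 731/12, sellers receive 551/12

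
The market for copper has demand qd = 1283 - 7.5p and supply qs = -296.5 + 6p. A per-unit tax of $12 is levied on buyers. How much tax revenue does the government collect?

Tax revenue = 4386

Pre-tax equilibrium: p* = 117, q* = 405.5.
Tax on buyers shifts demand to qd = 1283 − 7.5(p + 12) = 1193 - 7.5p.
1193 - 7.5p = -296.5 + 6p gives seller price ps = 331/3; buyers pay pb = 331/3 + 12 = 367/3.
New quantity: q = 1283 − 7.5(367/3) = 365.5.
Revenue = 12 × 365.5 = 4386.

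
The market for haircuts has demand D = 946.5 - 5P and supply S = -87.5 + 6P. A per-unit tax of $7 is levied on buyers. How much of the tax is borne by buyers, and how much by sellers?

Pre-tax equilibrium: P* = 94, Q* = 476.5.
Tax on buyers shifts demand to D = 946.5 − 5(P + 7) = 911.5 - 5P.
911.5 - 5P = -87.5 + 6P gives seller price Ps = 999/11; buyers pay Pb = 999/11 + 7 = 1076/11.
New quantity: Q = 946.5 − 5(1076/11) = 10063/22.
Buyer burden = 1076/11 − 94 = 42/11; seller burden = 94 − 999/11 = 35/11.

Buyers bear 42/11, sellers bear 35/11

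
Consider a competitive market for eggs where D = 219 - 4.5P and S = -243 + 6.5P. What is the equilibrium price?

P* = 42

Set D = S: 219 - 4.5P = -243 + 6.5P.
462 = 11P, so P* = 42.
Q* = 219 − 4.5(42) = 30.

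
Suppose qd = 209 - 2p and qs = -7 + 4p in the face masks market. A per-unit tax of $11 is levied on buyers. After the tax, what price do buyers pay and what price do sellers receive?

Pre-tax equilibrium: p* = 36, q* = 137.
Tax on buyers shifts demand to qd = 209 − 2(p + 11) = 187 - 2p.
187 - 2p = -7 + 4p gives seller price ps = 97/3; buyers pay pb = 97/3 + 11 = 130/3.
New quantity: q = 209 − 2(130/3) = 367/3.

Buyers pay 130/3, sellers receive 97/3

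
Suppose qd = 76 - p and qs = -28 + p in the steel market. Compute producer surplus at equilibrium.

Producer surplus = 288

Equilibrium: 76 - p = -28 + p gives p* = 52, q* = 24.
Supply starts at p = 28 (where qs = 0).
PS = ½(52 − 28)(24) = 288.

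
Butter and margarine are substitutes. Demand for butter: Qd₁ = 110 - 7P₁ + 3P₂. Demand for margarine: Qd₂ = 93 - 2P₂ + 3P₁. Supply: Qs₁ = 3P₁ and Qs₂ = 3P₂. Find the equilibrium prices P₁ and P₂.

P₁ = 829/41, P₂ = 1260/41

Market 1: 110 - 7P₁ + 3P₂ = 3P₁ → 10P₁ - 3P₂ = 110.
Market 2: 5P₂ - 3P₁ = 93.
Eliminating P₂: 5×(1) + 3×(2) gives 41P₁ = 829, so P₁ = 829/41.
Back-substitute into (2): P₂ = (93 + 3×829/41) / 5 = 1260/41.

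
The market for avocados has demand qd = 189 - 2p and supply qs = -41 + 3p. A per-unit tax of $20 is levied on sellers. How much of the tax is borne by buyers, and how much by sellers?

Buyers bear $12, sellers bear $8

Pre-tax equilibrium: p* = 46, q* = 97.
Tax on sellers shifts supply to qs = -41 + 3(p − 20) = -101 + 3p.
189 - 2p = -101 + 3p gives buyer price pb = 58; sellers receive ps = 58 − 20 = 38.
New quantity: q = 189 − 2(58) = 73.
Buyer burden = 58 − 46 = 12; seller burden = 46 − 38 = 8.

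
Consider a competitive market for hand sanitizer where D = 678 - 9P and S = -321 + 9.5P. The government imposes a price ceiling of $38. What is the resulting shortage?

Shortage = 296

Equilibrium price would be P* = 54, so the ceiling at 38 binds.
At P = 38: D = 678 − 9(38) = 336, S = -321 + 9.5(38) = 40.
Shortage = 336 − 40 = 296.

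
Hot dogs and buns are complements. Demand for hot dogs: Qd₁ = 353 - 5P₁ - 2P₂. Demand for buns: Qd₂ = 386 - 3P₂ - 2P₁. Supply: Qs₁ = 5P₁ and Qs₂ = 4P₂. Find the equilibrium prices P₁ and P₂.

Market 1: 353 - 5P₁ - 2P₂ = 5P₁ → 10P₁ + 2P₂ = 353.
Market 2: 7P₂ + 2P₁ = 386.
Eliminating P₂: 7×(1) − 2×(2) gives 66P₁ = 1699, so P₁ = 1699/66.
Back-substitute into (2): P₂ = (386 − 2×1699/66) / 7 = 1577/33.

P₁ = 1699/66, P₂ = 1577/33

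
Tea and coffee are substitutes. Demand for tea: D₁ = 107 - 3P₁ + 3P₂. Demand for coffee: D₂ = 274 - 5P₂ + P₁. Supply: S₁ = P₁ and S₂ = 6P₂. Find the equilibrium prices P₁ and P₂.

Market 1: 107 - 3P₁ + 3P₂ = P₁ → 4P₁ - 3P₂ = 107.
Market 2: 11P₂ - P₁ = 274.
Eliminating P₂: 11×(1) + 3×(2) gives 41P₁ = 1999, so P₁ = 1999/41.
Back-substitute into (2): P₂ = (274 + 1×1999/41) / 11 = 1203/41.

P₁ = 1999/41, P₂ = 1203/41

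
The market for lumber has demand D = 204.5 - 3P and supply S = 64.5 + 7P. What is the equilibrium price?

P* = 14

Set D = S: 204.5 - 3P = 64.5 + 7P.
140 = 10P, so P* = 14.
Q* = 204.5 − 3(14) = 162.5.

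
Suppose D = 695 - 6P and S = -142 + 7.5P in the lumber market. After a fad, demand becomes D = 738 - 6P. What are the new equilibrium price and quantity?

P' = 1760/27, Q' = 3122/9

Original equilibrium: P* = 62, Q* = 323.
New equilibrium: 738 - 6P = -142 + 7.5P, so 880 = 13.5P and P' = 1760/27; Q' = 738 − 6(1760/27) = 3122/9.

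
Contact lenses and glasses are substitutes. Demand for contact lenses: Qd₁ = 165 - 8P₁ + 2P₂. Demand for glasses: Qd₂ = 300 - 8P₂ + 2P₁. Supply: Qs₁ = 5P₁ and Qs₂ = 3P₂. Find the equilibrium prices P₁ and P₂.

Market 1: 165 - 8P₁ + 2P₂ = 5P₁ → 13P₁ - 2P₂ = 165.
Market 2: 11P₂ - 2P₁ = 300.
Eliminating P₂: 11×(1) + 2×(2) gives 139P₁ = 2415, so P₁ = 2415/139.
Back-substitute into (2): P₂ = (300 + 2×2415/139) / 11 = 4230/139.

P₁ = 2415/139, P₂ = 4230/139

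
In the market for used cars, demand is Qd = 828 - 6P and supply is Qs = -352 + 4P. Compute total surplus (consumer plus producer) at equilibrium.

Total surplus = 3000

Equilibrium: 828 - 6P = -352 + 4P gives P* = 118, Q* = 120.
Demand choke price: P = 138; supply starts at P = 88.
CS = ½(138 − 118)(120) = 1200; PS = ½(118 − 88)(120) = 1800.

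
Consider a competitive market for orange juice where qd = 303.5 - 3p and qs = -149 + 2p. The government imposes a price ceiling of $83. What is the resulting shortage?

Shortage = 37.5

Equilibrium price would be p* = 90.5, so the ceiling at 83 binds.
At p = 83: qd = 303.5 − 3(83) = 54.5, qs = -149 + 2(83) = 17.
Shortage = 54.5 − 17 = 37.5.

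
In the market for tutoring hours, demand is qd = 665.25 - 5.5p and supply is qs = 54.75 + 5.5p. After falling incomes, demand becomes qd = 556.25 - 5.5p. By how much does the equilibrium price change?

Δp = -109/11

Original equilibrium: p* = 55.5, q* = 360.
New equilibrium: 556.25 - 5.5p = 54.75 + 5.5p, so 501.5 = 11p and p' = 1003/22; q' = 556.25 − 5.5(1003/22) = 305.5.
Change in price: 1003/22 − 55.5 = -109/11.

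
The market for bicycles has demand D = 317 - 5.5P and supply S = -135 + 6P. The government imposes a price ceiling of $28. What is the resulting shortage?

Shortage = 130

Equilibrium price would be P* = 904/23, so the ceiling at 28 binds.
At P = 28: D = 317 − 5.5(28) = 163, S = -135 + 6(28) = 33.
Shortage = 163 − 33 = 130.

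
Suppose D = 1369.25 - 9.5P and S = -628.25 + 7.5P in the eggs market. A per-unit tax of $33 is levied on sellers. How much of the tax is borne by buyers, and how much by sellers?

Pre-tax equilibrium: P* = 117.5, Q* = 253.
Tax on sellers shifts supply to S = -628.25 + 7.5(P − 33) = -875.75 + 7.5P.
1369.25 - 9.5P = -875.75 + 7.5P gives buyer price Pb = 2245/17; sellers receive Ps = 2245/17 − 33 = 1684/17.
New quantity: Q = 1369.25 − 9.5(2245/17) = 7799/68.
Buyer burden = 2245/17 − 117.5 = 495/34; seller burden = 117.5 − 1684/17 = 627/34.

Buyers bear 495/34, sellers bear 627/34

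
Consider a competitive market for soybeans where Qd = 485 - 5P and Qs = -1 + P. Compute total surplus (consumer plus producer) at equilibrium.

Total surplus = 3840

Equilibrium: 485 - 5P = -1 + P gives P* = 81, Q* = 80.
Demand choke price: P = 97; supply starts at P = 1.
CS = ½(97 − 81)(80) = 640; PS = ½(81 − 1)(80) = 3200.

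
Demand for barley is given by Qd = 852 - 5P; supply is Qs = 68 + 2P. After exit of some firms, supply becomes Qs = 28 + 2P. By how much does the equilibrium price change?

ΔP = 40/7

Original equilibrium: P* = 112, Q* = 292.
New equilibrium: 852 - 5P = 28 + 2P, so 824 = 7P and P' = 824/7; Q' = 852 − 5(824/7) = 1844/7.
Change in price: 824/7 − 112 = 40/7.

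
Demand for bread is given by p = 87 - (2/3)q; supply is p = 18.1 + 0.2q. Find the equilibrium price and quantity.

p* = 34, q* = 79.5

Set the two price expressions equal: 87 - (2/3)q = 18.1 + 0.2q.
68.9 = (13/15)q, so q* = 79.5.
p* = 87 − (2/3)(79.5) = 34.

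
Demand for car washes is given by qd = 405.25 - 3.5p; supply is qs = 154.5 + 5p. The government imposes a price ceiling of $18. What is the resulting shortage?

Equilibrium price would be p* = 29.5, so the ceiling at 18 binds.
At p = 18: qd = 405.25 − 3.5(18) = 342.25, qs = 154.5 + 5(18) = 244.5.
Shortage = 342.25 − 244.5 = 97.75.

Shortage = 97.75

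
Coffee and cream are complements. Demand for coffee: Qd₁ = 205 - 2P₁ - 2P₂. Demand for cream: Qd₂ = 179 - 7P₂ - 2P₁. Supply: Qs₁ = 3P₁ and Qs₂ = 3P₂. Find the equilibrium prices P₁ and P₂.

P₁ = 846/23, P₂ = 485/46

Market 1: 205 - 2P₁ - 2P₂ = 3P₁ → 5P₁ + 2P₂ = 205.
Market 2: 10P₂ + 2P₁ = 179.
Eliminating P₂: 10×(1) − 2×(2) gives 46P₁ = 1692, so P₁ = 846/23.
Back-substitute into (2): P₂ = (179 − 2×846/23) / 10 = 485/46.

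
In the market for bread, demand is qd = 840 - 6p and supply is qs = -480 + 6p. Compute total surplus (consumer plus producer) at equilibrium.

Equilibrium: 840 - 6p = -480 + 6p gives p* = 110, q* = 180.
Demand choke price: p = 140; supply starts at p = 80.
CS = ½(140 − 110)(180) = 2700; PS = ½(110 − 80)(180) = 2700.

Total surplus = 5400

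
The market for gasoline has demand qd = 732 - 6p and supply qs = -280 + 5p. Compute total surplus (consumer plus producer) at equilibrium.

Equilibrium: 732 - 6p = -280 + 5p gives p* = 92, q* = 180.
Demand choke price: p = 122; supply starts at p = 56.
CS = ½(122 − 92)(180) = 2700; PS = ½(92 − 56)(180) = 3240.

Total surplus = 5940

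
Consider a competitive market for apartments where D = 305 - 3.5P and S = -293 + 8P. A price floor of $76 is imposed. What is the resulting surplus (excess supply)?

Surplus = 276

Equilibrium price would be P* = 52, so the floor at 76 binds.
At P = 76: D = 39, S = 315.
Surplus = 315 − 39 = 276.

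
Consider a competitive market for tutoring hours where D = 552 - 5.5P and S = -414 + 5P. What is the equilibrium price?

P* = 92

Set D = S: 552 - 5.5P = -414 + 5P.
966 = 10.5P, so P* = 92.
Q* = 552 − 5.5(92) = 46.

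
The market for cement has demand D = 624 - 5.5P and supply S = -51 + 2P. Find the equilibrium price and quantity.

P* = 90, Q* = 129

Set D = S: 624 - 5.5P = -51 + 2P.
675 = 7.5P, so P* = 90.
Q* = 624 − 5.5(90) = 129.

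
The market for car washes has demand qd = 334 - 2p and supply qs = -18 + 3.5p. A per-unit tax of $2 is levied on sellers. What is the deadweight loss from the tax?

Deadweight loss = 28/11

Pre-tax equilibrium: p* = 64, q* = 206.
Tax on sellers shifts supply to qs = -18 + 3.5(p − 2) = -25 + 3.5p.
334 - 2p = -25 + 3.5p gives buyer price pb = 718/11; sellers receive ps = 718/11 − 2 = 696/11.
New quantity: q = 334 − 2(718/11) = 2238/11.
DWL = ½ × 2 × (206 − 2238/11) = 28/11.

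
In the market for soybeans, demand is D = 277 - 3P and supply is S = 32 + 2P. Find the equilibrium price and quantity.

Set D = S: 277 - 3P = 32 + 2P.
245 = 5P, so P* = 49.
Q* = 277 − 3(49) = 130.

P* = 49, Q* = 130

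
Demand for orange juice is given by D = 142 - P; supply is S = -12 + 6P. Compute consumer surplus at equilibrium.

Consumer surplus = 7200

Equilibrium: 142 - P = -12 + 6P gives P* = 22, Q* = 120.
Demand choke price (D = 0): P = 142.
CS = ½(142 − 22)(120) = 7200.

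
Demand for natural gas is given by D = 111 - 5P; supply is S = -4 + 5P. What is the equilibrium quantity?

Q* = 53.5

Set D = S: 111 - 5P = -4 + 5P.
115 = 10P, so P* = 11.5.
Q* = 111 − 5(11.5) = 53.5.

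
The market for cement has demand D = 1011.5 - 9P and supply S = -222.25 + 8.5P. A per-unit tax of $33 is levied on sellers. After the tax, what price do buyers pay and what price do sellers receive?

Buyers pay 6057/70, sellers receive 3747/70

Pre-tax equilibrium: P* = 70.5, Q* = 377.
Tax on sellers shifts supply to S = -222.25 + 8.5(P − 33) = -502.75 + 8.5P.
1011.5 - 9P = -502.75 + 8.5P gives buyer price Pb = 6057/70; sellers receive Ps = 6057/70 − 33 = 3747/70.
New quantity: Q = 1011.5 − 9(6057/70) = 8146/35.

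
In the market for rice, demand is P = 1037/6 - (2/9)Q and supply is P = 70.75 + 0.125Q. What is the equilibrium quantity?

Set the two price expressions equal: 1037/6 - (2/9)Q = 70.75 + 0.125Q.
1225/12 = (25/72)Q, so Q* = 294.
P* = 1037/6 − (2/9)(294) = 107.5.

Q* = 294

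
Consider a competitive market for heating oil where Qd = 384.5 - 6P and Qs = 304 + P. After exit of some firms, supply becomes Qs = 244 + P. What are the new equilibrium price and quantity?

Original equilibrium: P* = 11.5, Q* = 315.5.
New equilibrium: 384.5 - 6P = 244 + P, so 140.5 = 7P and P' = 281/14; Q' = 384.5 − 6(281/14) = 3697/14.

P' = 281/14, Q' = 3697/14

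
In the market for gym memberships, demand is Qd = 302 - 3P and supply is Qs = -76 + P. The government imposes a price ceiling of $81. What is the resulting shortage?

Equilibrium price would be P* = 94.5, so the ceiling at 81 binds.
At P = 81: Qd = 302 − 3(81) = 59, Qs = -76 + 1(81) = 5.
Shortage = 59 − 5 = 54.

Shortage = 54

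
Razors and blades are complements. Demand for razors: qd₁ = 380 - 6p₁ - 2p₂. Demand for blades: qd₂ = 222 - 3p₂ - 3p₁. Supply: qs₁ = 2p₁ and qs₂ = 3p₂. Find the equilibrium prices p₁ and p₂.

p₁ = 306/7, p₂ = 106/7

Market 1: 380 - 6p₁ - 2p₂ = 2p₁ → 8p₁ + 2p₂ = 380.
Market 2: 6p₂ + 3p₁ = 222.
Eliminating p₂: 6×(1) − 2×(2) gives 42p₁ = 1836, so p₁ = 306/7.
Back-substitute into (2): p₂ = (222 − 3×306/7) / 6 = 106/7.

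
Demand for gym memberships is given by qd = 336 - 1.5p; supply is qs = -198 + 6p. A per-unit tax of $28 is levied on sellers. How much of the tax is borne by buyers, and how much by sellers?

Pre-tax equilibrium: p* = 71.2, q* = 229.2.
Tax on sellers shifts supply to qs = -198 + 6(p − 28) = -366 + 6p.
336 - 1.5p = -366 + 6p gives buyer price pb = 93.6; sellers receive ps = 93.6 − 28 = 65.6.
New quantity: q = 336 − 1.5(93.6) = 195.6.
Buyer burden = 93.6 − 71.2 = 22.4; seller burden = 71.2 − 65.6 = 5.6.

Buyers bear $22.4, sellers bear $5.6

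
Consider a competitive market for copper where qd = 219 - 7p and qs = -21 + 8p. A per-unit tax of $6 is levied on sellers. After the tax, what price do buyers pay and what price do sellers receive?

Buyers pay $19.2, sellers receive $13.2

Pre-tax equilibrium: p* = 16, q* = 107.
Tax on sellers shifts supply to qs = -21 + 8(p − 6) = -69 + 8p.
219 - 7p = -69 + 8p gives buyer price pb = 19.2; sellers receive ps = 19.2 − 6 = 13.2.
New quantity: q = 219 − 7(19.2) = 84.6.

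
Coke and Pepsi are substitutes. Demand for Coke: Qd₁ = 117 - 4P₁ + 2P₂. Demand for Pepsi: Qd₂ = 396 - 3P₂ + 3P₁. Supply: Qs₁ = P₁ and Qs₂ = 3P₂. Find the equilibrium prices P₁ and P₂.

P₁ = 62.25, P₂ = 97.125

Market 1: 117 - 4P₁ + 2P₂ = P₁ → 5P₁ - 2P₂ = 117.
Market 2: 6P₂ - 3P₁ = 396.
Eliminating P₂: 6×(1) + 2×(2) gives 24P₁ = 1494, so P₁ = 62.25.
Back-substitute into (2): P₂ = (396 + 3×62.25) / 6 = 97.125.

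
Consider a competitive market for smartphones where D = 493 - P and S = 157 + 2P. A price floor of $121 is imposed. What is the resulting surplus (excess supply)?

Equilibrium price would be P* = 112, so the floor at 121 binds.
At P = 121: D = 372, S = 399.
Surplus = 399 − 372 = 27.

Surplus = 27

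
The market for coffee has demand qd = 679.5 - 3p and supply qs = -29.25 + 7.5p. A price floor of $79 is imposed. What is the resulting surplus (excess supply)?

Surplus = 120.75

Equilibrium price would be p* = 67.5, so the floor at 79 binds.
At p = 79: qd = 442.5, qs = 563.25.
Surplus = 563.25 − 442.5 = 120.75.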